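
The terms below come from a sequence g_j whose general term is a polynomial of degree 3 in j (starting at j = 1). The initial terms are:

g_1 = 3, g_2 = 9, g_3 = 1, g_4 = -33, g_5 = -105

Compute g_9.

-1013

1st diffs: 6, -8, -34, -72.
2nd diffs: -14, -26, -38.
3rd diffs: -12, -12 (constant).
So g_j = -2j^3 + 5j^2 + 5j - 5.
Evaluating at j = 9 gives g_9 = -1013.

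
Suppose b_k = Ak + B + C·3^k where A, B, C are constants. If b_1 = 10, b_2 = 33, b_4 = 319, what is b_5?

966

The three given values yield: A + B + 3C = 10; 2A + B + 9C = 33; 4A + B + 81C = 319.
Subtracting the first from the second: A + 6C = 23.
Subtracting the second from the third: 2A + 72C = 286.
Solving: C = 4, A = -1, then B = -1.
Therefore b_5 = -5 + (-1) + 4·243 = 966.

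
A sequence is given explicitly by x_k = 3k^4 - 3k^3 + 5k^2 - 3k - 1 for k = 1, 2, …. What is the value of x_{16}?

185551

x_{16} = 3·16^4 - 3·16^3 + 5·16^2 - 3·16 - 1 = 185551.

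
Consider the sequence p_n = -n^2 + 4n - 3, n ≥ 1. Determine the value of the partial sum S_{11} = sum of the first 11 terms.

Over n = 1..11: Σn = 66, Σn² = 506.
Total = (-1)·506 + (4)·66 + (-3)·11 = -275.

-275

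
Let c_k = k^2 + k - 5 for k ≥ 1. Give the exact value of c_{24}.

595

c_{24} = 1·24^2 + 1·24 - 5 = 595.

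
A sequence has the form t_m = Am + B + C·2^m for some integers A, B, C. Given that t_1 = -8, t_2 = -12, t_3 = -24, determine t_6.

-236

Plug in m = 1, 2, 3: A + B + 2C = -8; 2A + B + 4C = -12; 3A + B + 8C = -24.
Subtracting the first from the second: A + 2C = -4.
Subtracting the second from the third: A + 4C = -12.
Solving: C = -4, A = 4, then B = -4.
Hence t_6 = 4·6 + (-4) + (-4)·64 = -236.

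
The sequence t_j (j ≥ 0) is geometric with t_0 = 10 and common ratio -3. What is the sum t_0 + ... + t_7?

t_j = 10·(-3)^(j-0).
S = 10·((-3)^8 - 1)/(-3 - 1) = 10·(6561 - 1)/(-4) = -16400.

-16400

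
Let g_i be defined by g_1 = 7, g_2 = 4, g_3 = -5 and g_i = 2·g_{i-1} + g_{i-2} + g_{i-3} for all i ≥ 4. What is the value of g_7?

-2

Compute successive terms:
g_4 = 1; g_5 = 1; g_6 = -2; g_7 = -2.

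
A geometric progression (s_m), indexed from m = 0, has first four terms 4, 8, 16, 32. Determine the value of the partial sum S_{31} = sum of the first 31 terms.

8589934588

Common ratio r = 2.
s_m = 4·2^(m-0).
S = 4·(2^31 - 1)/(2 - 1) = 4·(2147483648 - 1)/(1) = 8589934588.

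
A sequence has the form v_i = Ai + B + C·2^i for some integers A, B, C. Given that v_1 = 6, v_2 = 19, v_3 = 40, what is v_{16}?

262217

Write the equations: A + B + 2C = 6; 2A + B + 4C = 19; 3A + B + 8C = 40.
Subtracting the first from the second: A + 2C = 13.
Subtracting the second from the third: A + 4C = 21.
Solving: C = 4, A = 5, then B = -7.
Therefore v_{16} = 80 + (-7) + 4·65536 = 262217.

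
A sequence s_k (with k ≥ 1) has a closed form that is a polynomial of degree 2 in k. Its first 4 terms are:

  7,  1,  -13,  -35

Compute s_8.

-203

1st diffs: -6, -14, -22.
2nd diffs: -8, -8 (constant).
Newton forward-difference form: s_k = 7 + (-6)·C(k-1,1) + (-8)·C(k-1,2).
At k = 8: k-1 = 7, so s_8 = 7 - 42 - 168 = -203.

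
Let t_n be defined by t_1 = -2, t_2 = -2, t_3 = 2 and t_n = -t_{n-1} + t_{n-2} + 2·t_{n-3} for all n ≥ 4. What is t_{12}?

22

Step forward from the initial values:
t_4 = -8; t_5 = 6; t_6 = -10; t_7 = 0; t_8 = 2; t_9 = -22; t_{10} = 24; t_{11} = -42; t_{12} = 22.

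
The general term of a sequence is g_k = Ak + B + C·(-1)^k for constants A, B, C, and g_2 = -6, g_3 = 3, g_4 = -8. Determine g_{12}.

At k = 2, 3, 4: 2A + B + C = -6; 3A + B - C = 3; 4A + B + C = -8.
Subtracting the first from the second: A - 2C = 9.
Subtracting the second from the third: A + 2C = -11.
Solving: C = -5, A = -1, then B = 1.
Hence g_{12} = -1·12 + 1 + (-5)·1 = -16.

-16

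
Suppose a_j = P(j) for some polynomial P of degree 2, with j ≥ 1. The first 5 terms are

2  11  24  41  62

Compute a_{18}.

1st diffs: 9, 13, 17, 21.
2nd diffs: 4, 4, 4 (constant).
Newton forward-difference form: a_j = 2 + 9·C(j-1,1) + 4·C(j-1,2).
At j = 18: j-1 = 17, so a_{18} = 2 + 153 + 544 = 699.

699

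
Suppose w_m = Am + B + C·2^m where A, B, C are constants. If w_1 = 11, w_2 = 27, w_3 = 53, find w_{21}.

10485881

Write the equations: A + B + 2C = 11; 2A + B + 4C = 27; 3A + B + 8C = 53.
Subtracting the first from the second: A + 2C = 16.
Subtracting the second from the third: A + 4C = 26.
Solving: C = 5, A = 6, then B = -5.
So w_m = 6·m + (-5) + 5·2^m; at m=21 this is 10485881.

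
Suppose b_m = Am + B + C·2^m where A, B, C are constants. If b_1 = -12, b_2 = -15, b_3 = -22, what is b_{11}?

Plug in m = 1, 2, 3: A + B + 2C = -12; 2A + B + 4C = -15; 3A + B + 8C = -22.
Subtracting the first from the second: A + 2C = -3.
Subtracting the second from the third: A + 4C = -7.
Solving: C = -2, A = 1, then B = -9.
So b_m = 1·m + (-9) + (-2)·2^m; at m=11 this is -4094.

-4094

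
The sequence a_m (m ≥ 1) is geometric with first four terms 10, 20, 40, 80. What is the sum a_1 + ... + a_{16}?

Common ratio r = 2.
a_m = 10·2^(m-1).
S = 10·(2^16 - 1)/(2 - 1) = 10·(65536 - 1)/(1) = 655350.

655350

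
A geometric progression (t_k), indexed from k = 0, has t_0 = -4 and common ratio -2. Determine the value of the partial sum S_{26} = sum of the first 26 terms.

89478484

t_k = (-4)·(-2)^(k-0).
S = (-4)·((-2)^26 - 1)/(-2 - 1) = (-4)·(67108864 - 1)/(-3) = 89478484.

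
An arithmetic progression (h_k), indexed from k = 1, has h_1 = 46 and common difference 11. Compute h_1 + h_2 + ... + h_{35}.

8155

h_k = 46 + (k - 1)·11.
h_{35} = 420; S = 35·(46 + 420)/2 = 8155.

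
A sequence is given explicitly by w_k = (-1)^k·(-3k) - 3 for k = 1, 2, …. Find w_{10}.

-33

(-1)^10 = 1; -3k at k=10 is -30; so w_{10} = -33.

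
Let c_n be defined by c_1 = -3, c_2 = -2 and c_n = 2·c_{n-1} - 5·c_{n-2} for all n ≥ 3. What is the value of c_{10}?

3238

Iterate the recurrence:
c_3 = 11; c_4 = 32; c_5 = 9; c_6 = -142; c_7 = -329; c_8 = 52; c_9 = 1749; c_{10} = 3238.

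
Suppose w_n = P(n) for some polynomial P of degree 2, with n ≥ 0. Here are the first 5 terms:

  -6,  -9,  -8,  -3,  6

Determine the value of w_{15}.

1st diffs: -3, 1, 5, 9.
2nd diffs: 4, 4, 4 (constant).
Newton forward-difference form: w_n = -6 + (-3)·C(n,1) + 4·C(n,2).
At n = 15: n = 15, so w_{15} = -6 - 45 + 420 = 369.

369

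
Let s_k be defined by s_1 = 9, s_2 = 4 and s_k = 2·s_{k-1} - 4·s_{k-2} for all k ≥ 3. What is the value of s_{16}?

s_3 = -28  s_4 = -72  s_5 = -32  …  s_{13} = 36864  s_{14} = 16384  s_{15} = -114688  s_{16} = -294912.

-294912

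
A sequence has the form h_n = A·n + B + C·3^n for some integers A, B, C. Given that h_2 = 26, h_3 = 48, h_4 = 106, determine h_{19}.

1162261552

The three given values yield: 2A + B + 9C = 26; 3A + B + 27C = 48; 4A + B + 81C = 106.
Subtracting the first from the second: A + 18C = 22.
Subtracting the second from the third: A + 54C = 58.
Solving: C = 1, A = 4, then B = 9.
Hence h_{19} = 4·19 + 9 + 1·1162261467 = 1162261552.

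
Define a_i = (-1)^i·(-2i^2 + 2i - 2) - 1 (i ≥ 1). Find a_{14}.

-367

(-1)^14 = 1; -2i^2 + 2i - 2 at i=14 is -366; so a_{14} = -367.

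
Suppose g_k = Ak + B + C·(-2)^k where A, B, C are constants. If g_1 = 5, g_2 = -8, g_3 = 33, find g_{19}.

1572953

Plug in k = 1, 2, 3: A + B - 2C = 5; 2A + B + 4C = -8; 3A + B - 8C = 33.
Subtracting the first from the second: A + 6C = -13.
Subtracting the second from the third: A - 12C = 41.
Solving: C = -3, A = 5, then B = -6.
So g_k = 5·k + (-6) + (-3)·(-2)^k; at k=19 this is 1572953.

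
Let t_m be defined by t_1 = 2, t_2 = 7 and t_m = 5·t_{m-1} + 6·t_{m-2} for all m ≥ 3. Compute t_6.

Compute successive terms:
t_3 = 47; t_4 = 277; t_5 = 1667; t_6 = 9997.
(Characteristic roots are 6 and -1.)

9997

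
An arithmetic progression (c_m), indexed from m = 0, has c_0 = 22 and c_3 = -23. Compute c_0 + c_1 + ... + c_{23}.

Common difference d = (-23 - 22) / (3 - 0) = -15.
c_m = 22 + (m - 0)·(-15).
c_{23} = -323; S = 24·(22 + (-323))/2 = -3612.

-3612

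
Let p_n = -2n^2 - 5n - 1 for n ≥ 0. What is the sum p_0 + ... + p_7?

Over n = 0..7: Σn = 28, Σn² = 140.
Total = (-2)·140 + (-5)·28 + (-1)·8 = -428.

-428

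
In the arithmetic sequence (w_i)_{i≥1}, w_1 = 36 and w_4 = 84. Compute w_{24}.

Common difference d = (84 - 36) / (4 - 1) = 16.
w_i = 36 + (i - 1)·16.
w_{24} = 36 + 23·16 = 404.

404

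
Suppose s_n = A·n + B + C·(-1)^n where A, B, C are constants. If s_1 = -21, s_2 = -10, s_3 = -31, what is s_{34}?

-170

At n = 1, 2, 3: A + B - C = -21; 2A + B + C = -10; 3A + B - C = -31.
Subtracting the first from the second: A + 2C = 11.
Subtracting the second from the third: A - 2C = -21.
Solving: C = 8, A = -5, then B = -8.
So s_n = -5·n + (-8) + 8·(-1)^n; at n=34 this is -170.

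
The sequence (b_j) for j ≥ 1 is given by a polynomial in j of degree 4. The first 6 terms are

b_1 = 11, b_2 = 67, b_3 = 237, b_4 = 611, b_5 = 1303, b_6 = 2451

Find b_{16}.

1st diffs: 56, 170, 374, 692, 1148.
2nd diffs: 114, 204, 318, 456.
3rd diffs: 90, 114, 138.
4th diffs: 24, 24 (constant).
Newton forward-difference form: b_j = 11 + 56·C(j-1,1) + 114·C(j-1,2) + 90·C(j-1,3) + 24·C(j-1,4).
At j = 16: j-1 = 15, so b_{16} = 11 + 840 + 11970 + 40950 + 32760 = 86531.

86531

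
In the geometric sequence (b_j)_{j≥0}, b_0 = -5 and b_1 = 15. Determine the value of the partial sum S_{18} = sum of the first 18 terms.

Common ratio r = -3.
b_j = (-5)·(-3)^(j-0).
S = (-5)·((-3)^18 - 1)/(-3 - 1) = (-5)·(387420489 - 1)/(-4) = 484275610.

484275610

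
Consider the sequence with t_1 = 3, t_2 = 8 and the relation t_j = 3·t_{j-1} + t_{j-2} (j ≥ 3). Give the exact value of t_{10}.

Applying the relation repeatedly:
t_3 = 27  t_4 = 89  t_5 = 294  t_6 = 971  t_7 = 3207  t_8 = 10592  t_9 = 34983  t_{10} = 115541.

115541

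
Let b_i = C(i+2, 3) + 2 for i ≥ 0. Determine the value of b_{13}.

C(15, 3) = 455, so b_{13} = 457.

457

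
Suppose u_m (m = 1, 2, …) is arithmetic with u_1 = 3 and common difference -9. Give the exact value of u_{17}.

u_m = 3 + (m - 1)·(-9).
u_{17} = 3 + 16·(-9) = -141.

-141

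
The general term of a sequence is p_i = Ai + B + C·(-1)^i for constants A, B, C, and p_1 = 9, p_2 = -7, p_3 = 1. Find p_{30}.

-119

Plug in i = 1, 2, 3: A + B - C = 9; 2A + B + C = -7; 3A + B - C = 1.
Subtracting the first from the second: A + 2C = -16.
Subtracting the second from the third: A - 2C = 8.
Solving: C = -6, A = -4, then B = 7.
Therefore p_{30} = -120 + 7 + (-6)·1 = -119.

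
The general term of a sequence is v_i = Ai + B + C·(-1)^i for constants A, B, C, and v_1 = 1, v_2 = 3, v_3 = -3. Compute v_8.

Write the equations: A + B - C = 1; 2A + B + C = 3; 3A + B - C = -3.
Subtracting the first from the second: A + 2C = 2.
Subtracting the second from the third: A - 2C = -6.
Solving: C = 2, A = -2, then B = 5.
Hence v_8 = -2·8 + 5 + 2·1 = -9.

-9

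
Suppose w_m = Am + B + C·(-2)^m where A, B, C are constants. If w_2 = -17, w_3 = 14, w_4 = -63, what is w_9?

At m = 2, 3, 4: 2A + B + 4C = -17; 3A + B - 8C = 14; 4A + B + 16C = -63.
Subtracting the first from the second: A - 12C = 31.
Subtracting the second from the third: A + 24C = -77.
Solving: C = -3, A = -5, then B = 5.
Hence w_9 = -5·9 + 5 + (-3)·(-512) = 1496.

1496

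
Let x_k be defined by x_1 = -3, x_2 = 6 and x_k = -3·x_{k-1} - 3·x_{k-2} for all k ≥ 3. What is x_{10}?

-243

Applying the relation repeatedly:
x_3 = -9, x_4 = 9, x_5 = 0, x_6 = -27, x_7 = 81, x_8 = -162, x_9 = 243, x_{10} = -243.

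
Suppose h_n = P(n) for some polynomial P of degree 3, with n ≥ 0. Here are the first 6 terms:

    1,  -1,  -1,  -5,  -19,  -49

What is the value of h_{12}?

1st diffs: -2, 0, -4, -14, -30.
2nd diffs: 2, -4, -10, -16.
3rd diffs: -6, -6, -6 (constant).
So h_n = -n^3 + 4n^2 - 5n + 1.
Evaluating at n = 12 gives h_{12} = -1211.

-1211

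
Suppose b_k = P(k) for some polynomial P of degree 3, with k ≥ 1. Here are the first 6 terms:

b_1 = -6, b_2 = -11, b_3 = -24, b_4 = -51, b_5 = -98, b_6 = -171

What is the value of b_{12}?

-1491

1st diffs: -5, -13, -27, -47, -73.
2nd diffs: -8, -14, -20, -26.
3rd diffs: -6, -6, -6 (constant).
Newton forward-difference form: b_k = -6 + (-5)·C(k-1,1) + (-8)·C(k-1,2) + (-6)·C(k-1,3).
At k = 12: k-1 = 11, so b_{12} = -6 - 55 - 440 - 990 = -1491.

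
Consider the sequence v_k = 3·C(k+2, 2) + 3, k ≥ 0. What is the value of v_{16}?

462

C(18, 2) = 153, so v_{16} = 462.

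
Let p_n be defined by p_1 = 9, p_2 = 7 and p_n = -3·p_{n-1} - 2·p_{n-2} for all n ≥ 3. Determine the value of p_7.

Applying the relation repeatedly:
p_3 = -39;  p_4 = 103;  p_5 = -231;  p_6 = 487;  p_7 = -999.
(Characteristic roots are -1 and -2.)

-999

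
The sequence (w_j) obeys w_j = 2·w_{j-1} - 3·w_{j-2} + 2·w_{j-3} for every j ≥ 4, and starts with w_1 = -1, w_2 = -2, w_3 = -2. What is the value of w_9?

2

Compute successive terms:
w_4 = 0, w_5 = 2, w_6 = 0, w_7 = -6, w_8 = -8, w_9 = 2.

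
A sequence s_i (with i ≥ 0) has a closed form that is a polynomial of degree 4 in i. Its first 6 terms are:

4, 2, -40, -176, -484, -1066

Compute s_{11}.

1st diffs: -2, -42, -136, -308, -582.
2nd diffs: -40, -94, -172, -274.
3rd diffs: -54, -78, -102.
4th diffs: -24, -24 (constant).
So s_i = -i^4 - 3i^3 - 4i^2 + 6i + 4.
Evaluating at i = 11 gives s_{11} = -19048.

-19048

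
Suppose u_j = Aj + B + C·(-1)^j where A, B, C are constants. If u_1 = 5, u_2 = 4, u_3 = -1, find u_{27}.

At j = 1, 2, 3: A + B - C = 5; 2A + B + C = 4; 3A + B - C = -1.
Subtracting the first from the second: A + 2C = -1.
Subtracting the second from the third: A - 2C = -5.
Solving: C = 1, A = -3, then B = 9.
Therefore u_{27} = -81 + 9 + 1·(-1) = -73.

-73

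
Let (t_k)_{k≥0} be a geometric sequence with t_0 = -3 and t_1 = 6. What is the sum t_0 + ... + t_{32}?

Common ratio r = -2.
t_k = (-3)·(-2)^(k-0).
S = (-3)·((-2)^33 - 1)/(-2 - 1) = (-3)·(-8589934592 - 1)/(-3) = -8589934593.

-8589934593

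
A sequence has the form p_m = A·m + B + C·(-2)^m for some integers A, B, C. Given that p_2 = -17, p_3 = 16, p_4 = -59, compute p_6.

At m = 2, 3, 4: 2A + B + 4C = -17; 3A + B - 8C = 16; 4A + B + 16C = -59.
Subtracting the first from the second: A - 12C = 33.
Subtracting the second from the third: A + 24C = -75.
Solving: C = -3, A = -3, then B = 1.
Hence p_6 = -3·6 + 1 + (-3)·64 = -209.

-209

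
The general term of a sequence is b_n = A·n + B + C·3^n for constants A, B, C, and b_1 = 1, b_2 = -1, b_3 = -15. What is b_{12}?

At n = 1, 2, 3: A + B + 3C = 1; 2A + B + 9C = -1; 3A + B + 27C = -15.
Subtracting the first from the second: A + 6C = -2.
Subtracting the second from the third: A + 18C = -14.
Solving: C = -1, A = 4, then B = 0.
Therefore b_{12} = 48 + 0 + (-1)·531441 = -531393.

-531393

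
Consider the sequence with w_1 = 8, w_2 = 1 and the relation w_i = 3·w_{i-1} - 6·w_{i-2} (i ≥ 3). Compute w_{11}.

-72657

Iterate the recurrence:
w_3 = -45; w_4 = -141; w_5 = -153; w_6 = 387; w_7 = 2079; w_8 = 3915; w_9 = -729; w_{10} = -25677; w_{11} = -72657.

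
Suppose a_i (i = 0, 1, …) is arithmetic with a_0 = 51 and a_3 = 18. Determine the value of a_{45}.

Common difference d = (18 - 51) / (3 - 0) = -11.
a_i = 51 + (i - 0)·(-11).
a_{45} = 51 + 45·(-11) = -444.

-444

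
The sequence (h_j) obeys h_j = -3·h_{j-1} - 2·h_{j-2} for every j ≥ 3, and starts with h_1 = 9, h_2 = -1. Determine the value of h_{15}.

Applying the relation repeatedly:
h_3 = -15  h_4 = 47  h_5 = -111  …  h_{12} = 16367  h_{13} = -32751  h_{14} = 65519  h_{15} = -131055.
(Characteristic roots are -1 and -2.)

-131055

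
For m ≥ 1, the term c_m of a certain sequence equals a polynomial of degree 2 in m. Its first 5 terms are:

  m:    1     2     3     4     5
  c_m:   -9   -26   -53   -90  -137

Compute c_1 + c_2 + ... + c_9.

1st diffs: -17, -27, -37, -47.
2nd diffs: -10, -10, -10 (constant).
So c_m = -5m^2 - 2m - 2.
Continuing: -194, -261, -338, -425.
Summing m = 1..9 (9 terms) gives -1533.

-1533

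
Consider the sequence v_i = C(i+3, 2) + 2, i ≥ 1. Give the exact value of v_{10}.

80

C(13, 2) = 78, so v_{10} = 80.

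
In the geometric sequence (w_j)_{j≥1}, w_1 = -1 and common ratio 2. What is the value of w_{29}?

w_j = (-1)·2^(j-1).
w_{29} = (-1)·2^28 = -268435456.

-268435456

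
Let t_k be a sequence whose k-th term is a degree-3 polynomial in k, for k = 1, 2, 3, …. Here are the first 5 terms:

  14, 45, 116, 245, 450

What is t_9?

2390

1st diffs: 31, 71, 129, 205.
2nd diffs: 40, 58, 76.
3rd diffs: 18, 18 (constant).
Newton forward-difference form: t_k = 14 + 31·C(k-1,1) + 40·C(k-1,2) + 18·C(k-1,3).
At k = 9: k-1 = 8, so t_9 = 14 + 248 + 1120 + 1008 = 2390.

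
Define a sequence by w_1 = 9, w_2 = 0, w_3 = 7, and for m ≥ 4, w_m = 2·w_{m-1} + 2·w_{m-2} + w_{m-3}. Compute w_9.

Step forward from the initial values:
w_4 = 23; w_5 = 60; w_6 = 173; w_7 = 489; w_8 = 1384; w_9 = 3919.

3919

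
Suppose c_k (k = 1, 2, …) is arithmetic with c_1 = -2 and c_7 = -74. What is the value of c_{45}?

-530

Common difference d = (-74 - (-2)) / (7 - 1) = -12.
c_k = -2 + (k - 1)·(-12).
c_{45} = -2 + 44·(-12) = -530.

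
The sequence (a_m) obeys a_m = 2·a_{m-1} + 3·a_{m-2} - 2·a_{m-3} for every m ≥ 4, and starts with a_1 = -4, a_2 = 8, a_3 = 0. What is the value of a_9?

Step forward from the initial values:
a_4 = 32, a_5 = 48, a_6 = 192, a_7 = 464, a_8 = 1408, a_9 = 3824.

3824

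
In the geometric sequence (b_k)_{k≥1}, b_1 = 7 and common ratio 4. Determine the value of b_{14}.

b_k = 7·4^(k-1).
b_{14} = 7·4^13 = 469762048.

469762048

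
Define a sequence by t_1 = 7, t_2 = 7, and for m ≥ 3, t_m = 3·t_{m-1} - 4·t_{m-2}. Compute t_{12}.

-6769

Applying the relation repeatedly:
t_3 = -7  t_4 = -49  t_5 = -119  t_6 = -161  t_7 = -7  t_8 = 623  t_9 = 1897  t_{10} = 3199  t_{11} = 2009  t_{12} = -6769.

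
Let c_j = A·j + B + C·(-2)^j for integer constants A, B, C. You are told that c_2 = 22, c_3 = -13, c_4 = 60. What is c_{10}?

3090

Write the equations: 2A + B + 4C = 22; 3A + B - 8C = -13; 4A + B + 16C = 60.
Subtracting the first from the second: A - 12C = -35.
Subtracting the second from the third: A + 24C = 73.
Solving: C = 3, A = 1, then B = 8.
So c_j = 1·j + 8 + 3·(-2)^j; at j=10 this is 3090.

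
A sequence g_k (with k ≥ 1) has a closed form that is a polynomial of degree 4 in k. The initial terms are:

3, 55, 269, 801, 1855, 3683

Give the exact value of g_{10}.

25455

1st diffs: 52, 214, 532, 1054, 1828.
2nd diffs: 162, 318, 522, 774.
3rd diffs: 156, 204, 252.
4th diffs: 48, 48 (constant).
Newton forward-difference form: g_k = 3 + 52·C(k-1,1) + 162·C(k-1,2) + 156·C(k-1,3) + 48·C(k-1,4).
At k = 10: k-1 = 9, so g_{10} = 3 + 468 + 5832 + 13104 + 6048 = 25455.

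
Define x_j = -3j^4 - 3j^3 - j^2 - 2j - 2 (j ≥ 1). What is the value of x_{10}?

x_{10} = -3·10^4 - 3·10^3 - 1·10^2 - 2·10 - 2 = -33122.

-33122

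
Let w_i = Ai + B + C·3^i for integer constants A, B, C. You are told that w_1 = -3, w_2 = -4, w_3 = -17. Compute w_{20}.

-3486784306

The three given values yield: A + B + 3C = -3; 2A + B + 9C = -4; 3A + B + 27C = -17.
Subtracting the first from the second: A + 6C = -1.
Subtracting the second from the third: A + 18C = -13.
Solving: C = -1, A = 5, then B = -5.
Hence w_{20} = 5·20 + (-5) + (-1)·3486784401 = -3486784306.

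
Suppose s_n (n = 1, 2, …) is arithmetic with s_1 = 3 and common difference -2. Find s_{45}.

s_n = 3 + (n - 1)·(-2).
s_{45} = 3 + 44·(-2) = -85.

-85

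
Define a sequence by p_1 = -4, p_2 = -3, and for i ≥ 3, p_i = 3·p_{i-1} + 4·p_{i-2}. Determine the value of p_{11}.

Compute successive terms:
p_3 = -25; p_4 = -87; p_5 = -361; p_6 = -1431; p_7 = -5737; p_8 = -22935; p_9 = -91753; p_{10} = -366999; p_{11} = -1468009.
(Characteristic roots are 4 and -1.)

-1468009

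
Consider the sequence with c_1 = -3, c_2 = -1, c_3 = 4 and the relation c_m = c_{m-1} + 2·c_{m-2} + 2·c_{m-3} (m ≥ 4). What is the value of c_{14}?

414

Iterate the recurrence:
c_4 = -4  c_5 = 2  c_6 = 2  …  c_{11} = 38  c_{12} = 78  c_{13} = 182  c_{14} = 414.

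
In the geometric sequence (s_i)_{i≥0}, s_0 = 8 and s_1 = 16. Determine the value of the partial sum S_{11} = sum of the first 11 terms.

16376

Common ratio r = 2.
s_i = 8·2^(i-0).
S = 8·(2^11 - 1)/(2 - 1) = 8·(2048 - 1)/(1) = 16376.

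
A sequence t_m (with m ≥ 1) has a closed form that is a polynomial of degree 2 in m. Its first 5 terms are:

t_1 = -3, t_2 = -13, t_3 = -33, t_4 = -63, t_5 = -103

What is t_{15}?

-1053

1st diffs: -10, -20, -30, -40.
2nd diffs: -10, -10, -10 (constant).
Newton forward-difference form: t_m = -3 + (-10)·C(m-1,1) + (-10)·C(m-1,2).
At m = 15: m-1 = 14, so t_{15} = -3 - 140 - 910 = -1053.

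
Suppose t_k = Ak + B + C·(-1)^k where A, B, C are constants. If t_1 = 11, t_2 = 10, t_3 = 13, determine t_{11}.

21

Plug in k = 1, 2, 3: A + B - C = 11; 2A + B + C = 10; 3A + B - C = 13.
Subtracting the first from the second: A + 2C = -1.
Subtracting the second from the third: A - 2C = 3.
Solving: C = -1, A = 1, then B = 9.
Therefore t_{11} = 11 + 9 + (-1)·(-1) = 21.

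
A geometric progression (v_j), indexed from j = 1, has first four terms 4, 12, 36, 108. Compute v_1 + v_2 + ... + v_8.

Common ratio r = 3.
v_j = 4·3^(j-1).
S = 4·(3^8 - 1)/(3 - 1) = 4·(6561 - 1)/(2) = 13120.

13120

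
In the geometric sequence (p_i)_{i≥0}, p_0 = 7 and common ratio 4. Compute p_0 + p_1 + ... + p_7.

152915

p_i = 7·4^(i-0).
S = 7·(4^8 - 1)/(4 - 1) = 7·(65536 - 1)/(3) = 152915.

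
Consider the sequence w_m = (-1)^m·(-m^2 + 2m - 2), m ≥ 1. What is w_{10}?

-82

(-1)^10 = 1; -m^2 + 2m - 2 at m=10 is -82; so w_{10} = -82.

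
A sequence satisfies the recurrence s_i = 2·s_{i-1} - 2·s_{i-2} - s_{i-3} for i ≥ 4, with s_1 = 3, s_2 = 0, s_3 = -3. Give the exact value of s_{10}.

Compute successive terms:
s_4 = -9; s_5 = -12; s_6 = -3; s_7 = 27; s_8 = 72; s_9 = 93; s_{10} = 15.

15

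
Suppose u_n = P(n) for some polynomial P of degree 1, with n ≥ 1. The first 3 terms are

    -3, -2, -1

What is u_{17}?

1st diffs: 1, 1 (constant).
So u_n = n - 4.
Evaluating at n = 17 gives u_{17} = 13.

13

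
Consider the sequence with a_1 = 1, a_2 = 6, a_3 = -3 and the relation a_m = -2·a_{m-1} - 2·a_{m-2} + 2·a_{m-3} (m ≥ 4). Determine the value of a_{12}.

-1064

Compute successive terms:
a_4 = -4; a_5 = 26; a_6 = -50; a_7 = 40; a_8 = 72; a_9 = -324; a_{10} = 584; a_{11} = -376; a_{12} = -1064.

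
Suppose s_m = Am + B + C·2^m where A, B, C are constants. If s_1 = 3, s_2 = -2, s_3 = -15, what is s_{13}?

-32721

At m = 1, 2, 3: A + B + 2C = 3; 2A + B + 4C = -2; 3A + B + 8C = -15.
Subtracting the first from the second: A + 2C = -5.
Subtracting the second from the third: A + 4C = -13.
Solving: C = -4, A = 3, then B = 8.
So s_m = 3·m + 8 + (-4)·2^m; at m=13 this is -32721.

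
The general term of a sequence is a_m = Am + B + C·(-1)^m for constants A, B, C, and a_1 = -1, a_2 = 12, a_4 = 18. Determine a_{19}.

53

At m = 1, 2, 4: A + B - C = -1; 2A + B + C = 12; 4A + B + C = 18.
Subtracting the first from the second: A + 2C = 13.
Subtracting the second from the third: 2A = 6.
Solving: C = 5, A = 3, then B = 1.
Therefore a_{19} = 57 + 1 + 5·(-1) = 53.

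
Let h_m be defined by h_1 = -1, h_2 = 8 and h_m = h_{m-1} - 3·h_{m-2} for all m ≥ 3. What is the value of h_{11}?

Step forward from the initial values:
h_3 = 11;  h_4 = -13;  h_5 = -46;  h_6 = -7;  h_7 = 131;  h_8 = 152;  h_9 = -241;  h_{10} = -697;  h_{11} = 26.

26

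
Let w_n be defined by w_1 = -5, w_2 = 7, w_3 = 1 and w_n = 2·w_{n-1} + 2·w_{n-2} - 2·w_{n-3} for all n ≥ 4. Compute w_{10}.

4592

w_4 = 26;  w_5 = 40;  w_6 = 130;  w_7 = 288;  w_8 = 756;  w_9 = 1828;  w_{10} = 4592.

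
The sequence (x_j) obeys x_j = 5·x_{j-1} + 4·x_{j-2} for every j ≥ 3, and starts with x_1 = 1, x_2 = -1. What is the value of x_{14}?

-313604441

Compute successive terms:
x_3 = -1;  x_4 = -9;  x_5 = -49;  …;  x_{11} = -1692001;  x_{12} = -9647049;  x_{13} = -55003249;  x_{14} = -313604441.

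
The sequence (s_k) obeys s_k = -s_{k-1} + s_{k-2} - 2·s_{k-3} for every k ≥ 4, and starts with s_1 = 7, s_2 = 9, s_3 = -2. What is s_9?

Step forward from the initial values:
s_4 = -3;  s_5 = -17;  s_6 = 18;  s_7 = -29;  s_8 = 81;  s_9 = -146.

-146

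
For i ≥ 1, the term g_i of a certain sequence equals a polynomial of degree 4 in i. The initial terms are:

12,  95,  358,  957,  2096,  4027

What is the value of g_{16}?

1st diffs: 83, 263, 599, 1139, 1931.
2nd diffs: 180, 336, 540, 792.
3rd diffs: 156, 204, 252.
4th diffs: 48, 48 (constant).
Newton forward-difference form: g_i = 12 + 83·C(i-1,1) + 180·C(i-1,2) + 156·C(i-1,3) + 48·C(i-1,4).
At i = 16: i-1 = 15, so g_{16} = 12 + 1245 + 18900 + 70980 + 65520 = 156657.

156657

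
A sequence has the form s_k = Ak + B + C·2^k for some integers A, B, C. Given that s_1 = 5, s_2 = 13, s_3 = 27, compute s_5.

103

At k = 1, 2, 3: A + B + 2C = 5; 2A + B + 4C = 13; 3A + B + 8C = 27.
Subtracting the first from the second: A + 2C = 8.
Subtracting the second from the third: A + 4C = 14.
Solving: C = 3, A = 2, then B = -3.
Hence s_5 = 2·5 + (-3) + 3·32 = 103.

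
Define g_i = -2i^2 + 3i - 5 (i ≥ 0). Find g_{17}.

-532

g_{17} = -2·17^2 + 3·17 - 5 = -532.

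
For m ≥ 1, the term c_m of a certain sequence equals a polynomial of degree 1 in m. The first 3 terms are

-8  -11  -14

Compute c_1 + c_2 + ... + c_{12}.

-294

1st diffs: -3, -3 (constant).
So c_m = -3m - 5.
Continuing: …, -17, -20, -23, -26, …, c_{12} = -41.
Summing m = 1..12 (12 terms) gives -294.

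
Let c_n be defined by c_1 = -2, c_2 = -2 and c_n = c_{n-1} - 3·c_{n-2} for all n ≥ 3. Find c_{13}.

1198

Applying the relation repeatedly:
c_3 = 4; c_4 = 10; c_5 = -2; …; c_{10} = -62; c_{11} = -506; c_{12} = -320; c_{13} = 1198.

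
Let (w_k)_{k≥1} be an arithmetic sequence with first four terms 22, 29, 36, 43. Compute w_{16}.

127

Common difference d = 7.
w_k = 22 + (k - 1)·7.
w_{16} = 22 + 15·7 = 127.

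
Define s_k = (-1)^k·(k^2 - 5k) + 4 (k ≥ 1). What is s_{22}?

(-1)^22 = 1; k^2 - 5k at k=22 is 374; so s_{22} = 378.

378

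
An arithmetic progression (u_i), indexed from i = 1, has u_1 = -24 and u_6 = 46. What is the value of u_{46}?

606

Common difference d = (46 - (-24)) / (6 - 1) = 14.
u_i = -24 + (i - 1)·14.
u_{46} = -24 + 45·14 = 606.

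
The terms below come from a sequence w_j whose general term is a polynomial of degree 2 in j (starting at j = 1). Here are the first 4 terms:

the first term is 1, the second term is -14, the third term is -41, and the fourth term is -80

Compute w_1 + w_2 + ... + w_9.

-1539

1st diffs: -15, -27, -39.
2nd diffs: -12, -12 (constant).
Newton forward-difference form: w_j = 1 + (-15)·C(j-1,1) + (-12)·C(j-1,2).
Continuing: …, -131, -194, -269, -356, …, w_9 = -455.
Summing j = 1..9 (9 terms) gives -1539.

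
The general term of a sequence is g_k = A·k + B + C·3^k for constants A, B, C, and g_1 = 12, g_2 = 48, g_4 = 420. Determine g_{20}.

At k = 1, 2, 4: A + B + 3C = 12; 2A + B + 9C = 48; 4A + B + 81C = 420.
Subtracting the first from the second: A + 6C = 36.
Subtracting the second from the third: 2A + 72C = 372.
Solving: C = 5, A = 6, then B = -9.
So g_k = 6·k + (-9) + 5·3^k; at k=20 this is 17433922116.

17433922116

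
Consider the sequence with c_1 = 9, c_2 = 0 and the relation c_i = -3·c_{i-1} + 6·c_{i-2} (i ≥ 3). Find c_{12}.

c_3 = 54;  c_4 = -162;  c_5 = 810;  c_6 = -3402;  c_7 = 15066;  c_8 = -65610;  c_9 = 287226;  c_{10} = -1255338;  c_{11} = 5489370;  c_{12} = -24000138.

-24000138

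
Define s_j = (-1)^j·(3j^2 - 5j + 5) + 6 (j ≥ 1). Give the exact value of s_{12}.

383

(-1)^12 = 1; 3j^2 - 5j + 5 at j=12 is 377; so s_{12} = 383.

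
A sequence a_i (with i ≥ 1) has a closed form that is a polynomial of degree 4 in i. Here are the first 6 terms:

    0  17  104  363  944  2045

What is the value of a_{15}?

1st diffs: 17, 87, 259, 581, 1101.
2nd diffs: 70, 172, 322, 520.
3rd diffs: 102, 150, 198.
4th diffs: 48, 48 (constant).
So a_i = 2i^4 - 3i^3 + 3i^2 - i - 1.
Evaluating at i = 15 gives a_{15} = 91784.

91784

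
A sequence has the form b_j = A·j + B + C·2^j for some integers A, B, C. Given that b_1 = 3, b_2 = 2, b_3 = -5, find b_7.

At j = 1, 2, 3: A + B + 2C = 3; 2A + B + 4C = 2; 3A + B + 8C = -5.
Subtracting the first from the second: A + 2C = -1.
Subtracting the second from the third: A + 4C = -7.
Solving: C = -3, A = 5, then B = 4.
So b_j = 5·j + 4 + (-3)·2^j; at j=7 this is -345.

-345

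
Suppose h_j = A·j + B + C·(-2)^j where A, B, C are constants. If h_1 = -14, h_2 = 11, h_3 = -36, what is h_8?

Plug in j = 1, 2, 3: A + B - 2C = -14; 2A + B + 4C = 11; 3A + B - 8C = -36.
Subtracting the first from the second: A + 6C = 25.
Subtracting the second from the third: A - 12C = -47.
Solving: C = 4, A = 1, then B = -7.
Hence h_8 = 1·8 + (-7) + 4·256 = 1025.

1025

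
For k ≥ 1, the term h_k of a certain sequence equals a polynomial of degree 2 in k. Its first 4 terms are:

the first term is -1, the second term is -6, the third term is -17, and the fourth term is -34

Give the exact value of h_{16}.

1st diffs: -5, -11, -17.
2nd diffs: -6, -6 (constant).
Newton forward-difference form: h_k = -1 + (-5)·C(k-1,1) + (-6)·C(k-1,2).
At k = 16: k-1 = 15, so h_{16} = -1 - 75 - 630 = -706.

-706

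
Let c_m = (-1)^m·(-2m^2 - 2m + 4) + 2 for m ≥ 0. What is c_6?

(-1)^6 = 1; -2m^2 - 2m + 4 at m=6 is -80; so c_6 = -78.

-78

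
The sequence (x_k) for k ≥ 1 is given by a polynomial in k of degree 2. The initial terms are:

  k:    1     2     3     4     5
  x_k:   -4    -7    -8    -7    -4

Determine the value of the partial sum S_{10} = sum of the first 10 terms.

1st diffs: -3, -1, 1, 3.
2nd diffs: 2, 2, 2 (constant).
Newton forward-difference form: x_k = -4 + (-3)·C(k-1,1) + 2·C(k-1,2).
Continuing: …, 1, 8, 17, 28, …, x_{10} = 41.
Summing k = 1..10 (10 terms) gives 65.

65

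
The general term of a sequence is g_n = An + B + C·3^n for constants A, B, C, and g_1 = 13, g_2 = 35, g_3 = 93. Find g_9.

59085

Write the equations: A + B + 3C = 13; 2A + B + 9C = 35; 3A + B + 27C = 93.
Subtracting the first from the second: A + 6C = 22.
Subtracting the second from the third: A + 18C = 58.
Solving: C = 3, A = 4, then B = 0.
Hence g_9 = 4·9 + 0 + 3·19683 = 59085.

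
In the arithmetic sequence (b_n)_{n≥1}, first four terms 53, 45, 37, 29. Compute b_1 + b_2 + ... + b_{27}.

Common difference d = -8.
b_n = 53 + (n - 1)·(-8).
b_{27} = -155; S = 27·(53 + (-155))/2 = -1377.

-1377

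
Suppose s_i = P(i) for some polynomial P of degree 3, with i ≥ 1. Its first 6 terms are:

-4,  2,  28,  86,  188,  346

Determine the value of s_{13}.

4028

1st diffs: 6, 26, 58, 102, 158.
2nd diffs: 20, 32, 44, 56.
3rd diffs: 12, 12, 12 (constant).
So s_i = 2i^3 - 2i^2 - 2i - 2.
Evaluating at i = 13 gives s_{13} = 4028.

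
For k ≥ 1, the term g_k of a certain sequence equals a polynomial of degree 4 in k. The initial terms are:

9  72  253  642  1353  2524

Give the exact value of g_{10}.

1st diffs: 63, 181, 389, 711, 1171.
2nd diffs: 118, 208, 322, 460.
3rd diffs: 90, 114, 138.
4th diffs: 24, 24 (constant).
Newton forward-difference form: g_k = 9 + 63·C(k-1,1) + 118·C(k-1,2) + 90·C(k-1,3) + 24·C(k-1,4).
At k = 10: k-1 = 9, so g_{10} = 9 + 567 + 4248 + 7560 + 3024 = 15408.

15408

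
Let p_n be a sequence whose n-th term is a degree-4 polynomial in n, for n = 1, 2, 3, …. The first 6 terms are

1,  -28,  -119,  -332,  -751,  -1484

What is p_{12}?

-21548

1st diffs: -29, -91, -213, -419, -733.
2nd diffs: -62, -122, -206, -314.
3rd diffs: -60, -84, -108.
4th diffs: -24, -24 (constant).
So p_n = -n^4 - 6n^2 + 4n + 4.
Evaluating at n = 12 gives p_{12} = -21548.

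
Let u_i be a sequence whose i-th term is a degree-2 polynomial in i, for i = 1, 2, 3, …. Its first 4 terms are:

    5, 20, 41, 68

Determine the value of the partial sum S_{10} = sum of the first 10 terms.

1445

1st diffs: 15, 21, 27.
2nd diffs: 6, 6 (constant).
Newton forward-difference form: u_i = 5 + 15·C(i-1,1) + 6·C(i-1,2).
Continuing: …, 101, 140, 185, 236, …, u_{10} = 356.
Summing i = 1..10 (10 terms) gives 1445.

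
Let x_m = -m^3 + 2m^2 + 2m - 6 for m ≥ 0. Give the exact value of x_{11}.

x_{11} = -1·11^3 + 2·11^2 + 2·11 - 6 = -1073.

-1073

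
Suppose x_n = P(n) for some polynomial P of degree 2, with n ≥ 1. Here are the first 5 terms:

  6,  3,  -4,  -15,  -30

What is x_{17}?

1st diffs: -3, -7, -11, -15.
2nd diffs: -4, -4, -4 (constant).
Newton forward-difference form: x_n = 6 + (-3)·C(n-1,1) + (-4)·C(n-1,2).
At n = 17: n-1 = 16, so x_{17} = 6 - 48 - 480 = -522.

-522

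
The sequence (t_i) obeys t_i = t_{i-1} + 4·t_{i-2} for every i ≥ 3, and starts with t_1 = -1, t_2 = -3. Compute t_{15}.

-579287

Compute successive terms:
t_3 = -7; t_4 = -19; t_5 = -47; …; t_{12} = -34483; t_{13} = -88271; t_{14} = -226203; t_{15} = -579287.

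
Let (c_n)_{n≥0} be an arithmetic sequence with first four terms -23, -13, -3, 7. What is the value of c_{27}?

Common difference d = 10.
c_n = -23 + (n - 0)·10.
c_{27} = -23 + 27·10 = 247.

247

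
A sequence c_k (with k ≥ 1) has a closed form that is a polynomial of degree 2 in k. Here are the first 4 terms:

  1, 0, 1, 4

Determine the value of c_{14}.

1st diffs: -1, 1, 3.
2nd diffs: 2, 2 (constant).
Newton forward-difference form: c_k = 1 + (-1)·C(k-1,1) + 2·C(k-1,2).
At k = 14: k-1 = 13, so c_{14} = 1 - 13 + 156 = 144.

144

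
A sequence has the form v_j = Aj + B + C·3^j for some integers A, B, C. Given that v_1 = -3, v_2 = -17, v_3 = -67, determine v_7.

The three given values yield: A + B + 3C = -3; 2A + B + 9C = -17; 3A + B + 27C = -67.
Subtracting the first from the second: A + 6C = -14.
Subtracting the second from the third: A + 18C = -50.
Solving: C = -3, A = 4, then B = 2.
So v_j = 4·j + 2 + (-3)·3^j; at j=7 this is -6531.

-6531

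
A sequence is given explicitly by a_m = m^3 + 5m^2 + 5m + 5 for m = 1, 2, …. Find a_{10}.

a_{10} = 1·10^3 + 5·10^2 + 5·10 + 5 = 1555.

1555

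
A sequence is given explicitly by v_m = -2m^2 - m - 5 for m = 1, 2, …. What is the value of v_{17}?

-600

v_{17} = -2·17^2 - 1·17 - 5 = -600.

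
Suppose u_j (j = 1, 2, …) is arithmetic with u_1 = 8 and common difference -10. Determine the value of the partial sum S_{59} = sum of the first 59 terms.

-16638

u_j = 8 + (j - 1)·(-10).
u_{59} = -572; S = 59·(8 + (-572))/2 = -16638.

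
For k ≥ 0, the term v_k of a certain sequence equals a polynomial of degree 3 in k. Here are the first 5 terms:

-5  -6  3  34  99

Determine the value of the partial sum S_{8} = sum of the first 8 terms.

1332

1st diffs: -1, 9, 31, 65.
2nd diffs: 10, 22, 34.
3rd diffs: 12, 12 (constant).
Newton forward-difference form: v_k = -5 + (-1)·C(k,1) + 10·C(k,2) + 12·C(k,3).
Continuing: 210, 379, 618.
Summing k = 0..7 (8 terms) gives 1332.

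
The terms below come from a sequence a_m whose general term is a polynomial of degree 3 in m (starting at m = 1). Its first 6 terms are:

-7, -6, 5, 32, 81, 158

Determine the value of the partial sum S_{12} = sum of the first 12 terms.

5152

1st diffs: 1, 11, 27, 49, 77.
2nd diffs: 10, 16, 22, 28.
3rd diffs: 6, 6, 6 (constant).
So a_m = m^3 - m^2 - 3m - 4.
Continuing: …, 269, 420, 617, 866, …, a_{12} = 1544.
Summing m = 1..12 (12 terms) gives 5152.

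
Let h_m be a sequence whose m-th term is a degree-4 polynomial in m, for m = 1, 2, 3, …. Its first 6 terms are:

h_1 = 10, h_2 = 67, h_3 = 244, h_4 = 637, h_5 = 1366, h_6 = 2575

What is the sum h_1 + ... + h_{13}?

138424

1st diffs: 57, 177, 393, 729, 1209.
2nd diffs: 120, 216, 336, 480.
3rd diffs: 96, 120, 144.
4th diffs: 24, 24 (constant).
So h_m = m^4 + 6m^3 - m^2 + 3m + 1.
Continuing: …, 4432, 7129, 10882, 15931, …, h_{13} = 41614.
Summing m = 1..13 (13 terms) gives 138424.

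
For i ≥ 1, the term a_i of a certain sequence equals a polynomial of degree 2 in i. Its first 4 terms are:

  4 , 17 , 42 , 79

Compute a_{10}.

553

1st diffs: 13, 25, 37.
2nd diffs: 12, 12 (constant).
Newton forward-difference form: a_i = 4 + 13·C(i-1,1) + 12·C(i-1,2).
At i = 10: i-1 = 9, so a_{10} = 4 + 117 + 432 = 553.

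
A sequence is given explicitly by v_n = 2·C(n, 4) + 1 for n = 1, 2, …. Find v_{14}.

2003

C(14, 4) = 1001, so v_{14} = 2003.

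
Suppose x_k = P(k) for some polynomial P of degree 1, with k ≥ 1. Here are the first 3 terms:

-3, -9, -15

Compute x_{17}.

1st diffs: -6, -6 (constant).
So x_k = -6k + 3.
Evaluating at k = 17 gives x_{17} = -99.

-99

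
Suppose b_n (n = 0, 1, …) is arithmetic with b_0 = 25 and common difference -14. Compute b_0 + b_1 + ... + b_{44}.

-12735

b_n = 25 + (n - 0)·(-14).
b_{44} = -591; S = 45·(25 + (-591))/2 = -12735.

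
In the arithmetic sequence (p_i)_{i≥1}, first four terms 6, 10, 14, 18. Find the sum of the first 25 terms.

1350

Common difference d = 4.
p_i = 6 + (i - 1)·4.
p_{25} = 102; S = 25·(6 + 102)/2 = 1350.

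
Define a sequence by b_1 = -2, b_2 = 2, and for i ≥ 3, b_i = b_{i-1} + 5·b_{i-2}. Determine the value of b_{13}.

-79058

Applying the relation repeatedly:
b_3 = -8  b_4 = 2  b_5 = -38  …  b_{10} = -3238  b_{11} = -10478  b_{12} = -26668  b_{13} = -79058.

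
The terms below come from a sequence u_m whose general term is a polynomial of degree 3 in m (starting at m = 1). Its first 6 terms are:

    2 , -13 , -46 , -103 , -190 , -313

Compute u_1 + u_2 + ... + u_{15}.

1st diffs: -15, -33, -57, -87, -123.
2nd diffs: -18, -24, -30, -36.
3rd diffs: -6, -6, -6 (constant).
Newton forward-difference form: u_m = 2 + (-15)·C(m-1,1) + (-18)·C(m-1,2) + (-6)·C(m-1,3).
Continuing: …, -478, -691, -958, -1285, …, u_{15} = -4030.
Summing m = 1..15 (15 terms) gives -17925.

-17925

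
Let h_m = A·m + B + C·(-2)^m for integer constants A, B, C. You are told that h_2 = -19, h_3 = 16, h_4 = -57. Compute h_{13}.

At m = 2, 3, 4: 2A + B + 4C = -19; 3A + B - 8C = 16; 4A + B + 16C = -57.
Subtracting the first from the second: A - 12C = 35.
Subtracting the second from the third: A + 24C = -73.
Solving: C = -3, A = -1, then B = -5.
Therefore h_{13} = -13 + (-5) + (-3)·(-8192) = 24558.

24558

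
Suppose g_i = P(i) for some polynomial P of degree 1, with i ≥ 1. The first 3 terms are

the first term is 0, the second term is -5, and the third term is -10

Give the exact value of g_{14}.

-65

1st diffs: -5, -5 (constant).
So g_i = -5i + 5.
Evaluating at i = 14 gives g_{14} = -65.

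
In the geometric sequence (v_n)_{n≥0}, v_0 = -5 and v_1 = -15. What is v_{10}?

Common ratio r = 3.
v_n = (-5)·3^(n-0).
v_{10} = (-5)·3^10 = -295245.

-295245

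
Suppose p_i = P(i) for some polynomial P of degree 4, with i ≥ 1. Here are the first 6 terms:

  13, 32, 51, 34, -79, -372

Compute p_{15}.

-36849

1st diffs: 19, 19, -17, -113, -293.
2nd diffs: 0, -36, -96, -180.
3rd diffs: -36, -60, -84.
4th diffs: -24, -24 (constant).
So p_i = -i^4 + 4i^3 + i^2 + 3i + 6.
Evaluating at i = 15 gives p_{15} = -36849.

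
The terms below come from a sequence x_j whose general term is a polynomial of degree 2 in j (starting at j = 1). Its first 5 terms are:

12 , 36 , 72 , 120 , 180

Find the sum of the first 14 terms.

1st diffs: 24, 36, 48, 60.
2nd diffs: 12, 12, 12 (constant).
Newton forward-difference form: x_j = 12 + 24·C(j-1,1) + 12·C(j-1,2).
Continuing: …, 252, 336, 432, 540, …, x_{14} = 1260.
Summing j = 1..14 (14 terms) gives 6720.

6720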